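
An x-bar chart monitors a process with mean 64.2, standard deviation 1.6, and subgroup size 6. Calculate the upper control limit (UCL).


UCL = 64.2 + 3 * 1.6 / sqrt(6)

66.16


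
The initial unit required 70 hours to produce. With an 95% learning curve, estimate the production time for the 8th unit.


Formula: T_n = T_1 * (learning_rate)^(log2(n)) where learning_rate = rate/100
Doublings = log2(8) = 3
T_n = 70 * 0.95^3
T_n = 70 * 0.8574 = 60.0 hours

60.0 hours


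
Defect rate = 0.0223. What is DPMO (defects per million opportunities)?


DPMO = defect_rate * 1000000 = 0.0223 * 1000000

22300


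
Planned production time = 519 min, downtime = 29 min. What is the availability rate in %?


Formula: Availability = (Planned Time - Downtime) / Planned Time * 100
Uptime = 519 - 29 = 490 min
Availability = 490 / 519 * 100 = 94.4%

94.4%


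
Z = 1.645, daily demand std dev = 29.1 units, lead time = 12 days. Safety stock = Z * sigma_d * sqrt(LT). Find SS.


Formula: SS = z * sigma_d * sqrt(LT)
sqrt(LT) = sqrt(12) = 3.4641
SS = 1.645 * 29.1 * 3.4641
SS = 165.8 units

165.8 units


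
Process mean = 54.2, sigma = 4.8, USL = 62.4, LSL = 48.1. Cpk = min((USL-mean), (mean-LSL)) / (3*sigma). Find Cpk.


Cpu = (62.4 - 54.2) / (3 * 4.8) = 0.57
Cpl = (54.2 - 48.1) / (3 * 4.8) = 0.42
Cpk = min(0.57, 0.42) = 0.42

0.42


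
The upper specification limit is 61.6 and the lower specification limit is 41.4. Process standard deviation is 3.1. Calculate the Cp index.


Cp = (61.6 - 41.4) / (6 * 3.1)

1.09


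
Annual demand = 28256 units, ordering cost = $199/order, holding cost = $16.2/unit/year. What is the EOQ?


Formula: EOQ = sqrt(2 * D * S / H)
Numerator: 2 * 28256 * 199 = 11245888
2DS/H = 11245888 / 16.2 = 694190.6
EOQ = sqrt(694190.6) = 833.2 units

833.2 units


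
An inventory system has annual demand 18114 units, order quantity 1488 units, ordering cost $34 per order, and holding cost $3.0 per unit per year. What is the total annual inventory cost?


TC = 18114/1488 * 34 + 1488/2 * 3.0

$2645.90


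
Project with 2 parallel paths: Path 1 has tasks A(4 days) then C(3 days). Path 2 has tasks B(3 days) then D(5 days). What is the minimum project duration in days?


Path 1 = 4 + 3 = 7 days
Path 2 = 3 + 5 = 8 days
Duration = max(7, 8) = 8 days

8 days


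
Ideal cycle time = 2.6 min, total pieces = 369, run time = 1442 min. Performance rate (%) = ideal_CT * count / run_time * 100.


Formula: Performance = (Ideal CT * Total Count) / Run Time * 100
Ideal output time = 2.6 * 369 = 959.4 min
Performance = 959.4 / 1442 * 100 = 66.5%

66.5%


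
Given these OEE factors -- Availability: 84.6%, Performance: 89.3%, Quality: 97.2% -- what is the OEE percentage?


Formula: OEE = Availability * Performance * Quality / 10000
A * P = 84.6% * 89.3% / 100 = 75.55%
OEE = 75.55% * 97.2% / 100 = 73.4%

73.4%


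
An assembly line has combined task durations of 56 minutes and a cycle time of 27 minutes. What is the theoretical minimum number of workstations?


Formula: N_min = ceil(Sum of Task Times / Cycle Time)
N_min = ceil(56 min / 27 min) = ceil(2.0741)
N_min = 3 stations

3


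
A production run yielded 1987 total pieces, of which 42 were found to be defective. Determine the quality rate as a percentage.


Formula: Quality Rate = Good Pieces / Total Pieces * 100
Good pieces = 1987 - 42 = 1945
QR = 1945 / 1987 * 100 = 97.9%

97.9%


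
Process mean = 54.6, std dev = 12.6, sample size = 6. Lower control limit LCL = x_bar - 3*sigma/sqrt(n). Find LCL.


LCL = 54.6 - 3 * 12.6 / sqrt(6)

39.17


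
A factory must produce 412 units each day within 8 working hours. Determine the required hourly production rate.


Formula: Production Rate = Daily Demand / Available Hours
Rate = 412 units/day / 8 hours/day
Rate = 51.5 units/hour

51.5 units/hour


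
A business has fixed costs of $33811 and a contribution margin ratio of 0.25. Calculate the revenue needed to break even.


Formula: BER = Fixed Costs / Contribution Margin Ratio
BER = $33811 / 0.25
BER = $135244.00 (to the nearest cent)

$135244.00


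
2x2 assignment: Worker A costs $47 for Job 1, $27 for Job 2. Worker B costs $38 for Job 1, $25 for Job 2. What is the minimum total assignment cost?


Option 1: A->1 + B->2 = $47 + $25 = $72
Option 2: A->2 + B->1 = $27 + $38 = $65
Min cost = min($72, $65) = $65

$65


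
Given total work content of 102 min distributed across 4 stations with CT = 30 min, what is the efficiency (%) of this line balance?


Formula: Efficiency = Sum of Task Times / (N_stations * CT) * 100
Total station capacity = 4 stations * 30 min = 120 min
Efficiency = 102 / 120 * 100 = 85.0%

85.0%


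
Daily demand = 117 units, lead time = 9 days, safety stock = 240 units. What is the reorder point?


Formula: ROP = (Daily Demand * Lead Time) + Safety Stock
Demand during lead time = 117 * 9 = 1053 units
ROP = 1053 + 240 = 1293 units

1293 units


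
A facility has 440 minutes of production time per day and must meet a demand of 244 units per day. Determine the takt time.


Formula: Takt Time = Available Production Time / Customer Demand
Takt = 440 min/day / 244 units/day
Takt = 1.8 min/unit

1.8 min/unit


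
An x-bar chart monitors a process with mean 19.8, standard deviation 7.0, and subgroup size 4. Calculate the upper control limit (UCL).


UCL = 19.8 + 3 * 7.0 / sqrt(4)

30.3


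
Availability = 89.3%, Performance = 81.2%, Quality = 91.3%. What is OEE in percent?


Formula: OEE = Availability * Performance * Quality / 10000
A * P = 89.3% * 81.2% / 100 = 72.51%
OEE = 72.51% * 91.3% / 100 = 66.2%

66.2%


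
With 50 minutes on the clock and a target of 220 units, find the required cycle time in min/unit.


Formula: CT = Available Time / Number of Units
CT = 50 min / 220 units
CT = 0.23 min/unit

0.23 min/unit


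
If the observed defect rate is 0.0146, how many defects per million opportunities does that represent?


DPMO = defect_rate * 1000000 = 0.0146 * 1000000

14600


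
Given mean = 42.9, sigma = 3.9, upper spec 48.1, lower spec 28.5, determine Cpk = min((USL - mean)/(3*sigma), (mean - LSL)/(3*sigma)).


Cpu = (48.1 - 42.9) / (3 * 3.9) = 0.44
Cpl = (42.9 - 28.5) / (3 * 3.9) = 1.23
Cpk = min(0.44, 1.23) = 0.44

0.44


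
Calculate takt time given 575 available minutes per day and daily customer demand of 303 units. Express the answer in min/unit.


Formula: Takt Time = Available Production Time / Customer Demand
Takt = 575 min/day / 303 units/day
Takt = 1.9 min/unit

1.9 min/unit


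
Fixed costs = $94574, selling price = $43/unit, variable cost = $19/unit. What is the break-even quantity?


Formula: BEQ = Fixed Costs / (Price - Variable Cost)
Contribution margin = $43 - $19 = $24/unit
BEQ = ceil($94574 / $24/unit) = ceil(3940.58) = 3941 units

3941 units


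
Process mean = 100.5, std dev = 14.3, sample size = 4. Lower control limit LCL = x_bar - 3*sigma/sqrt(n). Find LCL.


LCL = 100.5 - 3 * 14.3 / sqrt(4)

79.05


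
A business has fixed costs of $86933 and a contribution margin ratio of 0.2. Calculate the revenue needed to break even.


Formula: BER = Fixed Costs / Contribution Margin Ratio
BER = $86933 / 0.2
BER = $434665.00 (to the nearest cent)

$434665.00


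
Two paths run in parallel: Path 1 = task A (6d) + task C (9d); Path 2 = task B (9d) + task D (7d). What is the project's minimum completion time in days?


Path 1 = 6 + 9 = 15 days
Path 2 = 9 + 7 = 16 days
Duration = max(15, 16) = 16 days

16 days


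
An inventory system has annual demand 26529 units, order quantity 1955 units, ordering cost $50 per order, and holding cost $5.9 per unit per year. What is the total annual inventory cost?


TC = 26529/1955 * 50 + 1955/2 * 5.9

$6445.74


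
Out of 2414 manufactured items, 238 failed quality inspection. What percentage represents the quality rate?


Formula: Quality Rate = Good Pieces / Total Pieces * 100
Good pieces = 2414 - 238 = 2176
QR = 2176 / 2414 * 100 = 90.1%

90.1%


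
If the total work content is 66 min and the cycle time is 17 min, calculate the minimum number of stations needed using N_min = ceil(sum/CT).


Formula: N_min = ceil(Sum of Task Times / Cycle Time)
N_min = ceil(66 min / 17 min) = ceil(3.8824)
N_min = 4 stations

4


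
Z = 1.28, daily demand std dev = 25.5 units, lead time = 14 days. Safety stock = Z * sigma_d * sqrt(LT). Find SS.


Formula: SS = z * sigma_d * sqrt(LT)
sqrt(LT) = sqrt(14) = 3.7417
SS = 1.28 * 25.5 * 3.7417
SS = 122.1 units

122.1 units


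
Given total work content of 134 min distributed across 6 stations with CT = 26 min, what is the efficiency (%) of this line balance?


Formula: Efficiency = Sum of Task Times / (N_stations * CT) * 100
Total station capacity = 6 stations * 26 min = 156 min
Efficiency = 134 / 156 * 100 = 85.9%

85.9%


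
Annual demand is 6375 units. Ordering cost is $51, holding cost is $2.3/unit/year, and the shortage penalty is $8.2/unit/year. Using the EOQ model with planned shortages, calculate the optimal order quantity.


Formula: EOQ* = sqrt(2DS/H) * sqrt((H+P)/P)
Base EOQ = sqrt(2*6375*51/2.3) = 531.71 units
Correction = sqrt((2.3+8.2)/8.2) = 1.13159
EOQ* = 531.71 * 1.13159 = 601.7 units

601.7 units


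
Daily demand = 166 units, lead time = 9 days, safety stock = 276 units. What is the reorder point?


Formula: ROP = (Daily Demand * Lead Time) + Safety Stock
Demand during lead time = 166 * 9 = 1494 units
ROP = 1494 + 276 = 1770 units

1770 units


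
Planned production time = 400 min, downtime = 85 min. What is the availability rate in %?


Formula: Availability = (Planned Time - Downtime) / Planned Time * 100
Uptime = 400 - 85 = 315 min
Availability = 315 / 400 * 100 = 78.8%

78.8%


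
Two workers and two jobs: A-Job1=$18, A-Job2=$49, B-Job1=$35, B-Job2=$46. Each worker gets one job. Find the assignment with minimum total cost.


Option 1: A->1 + B->2 = $18 + $46 = $64
Option 2: A->2 + B->1 = $49 + $35 = $84
Min cost = min($64, $84) = $64

$64


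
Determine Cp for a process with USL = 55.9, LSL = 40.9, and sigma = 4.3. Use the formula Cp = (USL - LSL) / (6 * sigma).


Cp = (55.9 - 40.9) / (6 * 4.3)

0.58


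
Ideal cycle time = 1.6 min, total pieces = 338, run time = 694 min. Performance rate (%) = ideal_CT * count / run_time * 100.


Formula: Performance = (Ideal CT * Total Count) / Run Time * 100
Ideal output time = 1.6 * 338 = 540.8 min
Performance = 540.8 / 694 * 100 = 77.9%

77.9%


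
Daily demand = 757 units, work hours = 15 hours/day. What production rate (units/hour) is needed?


Formula: Production Rate = Daily Demand / Available Hours
Rate = 757 units/day / 15 hours/day
Rate = 50.5 units/hour

50.5 units/hour


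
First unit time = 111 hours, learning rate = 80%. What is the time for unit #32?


Formula: T_n = T_1 * (learning_rate)^(log2(n)) where learning_rate = rate/100
Doublings = log2(32) = 5
T_n = 111 * 0.8^5
T_n = 111 * 0.3277 = 36.4 hours

36.4 hours


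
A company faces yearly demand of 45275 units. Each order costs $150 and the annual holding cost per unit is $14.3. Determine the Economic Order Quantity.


Formula: EOQ = sqrt(2 * D * S / H)
Numerator: 2 * 45275 * 150 = 13582500
2DS/H = 13582500 / 14.3 = 949825.2
EOQ = sqrt(949825.2) = 974.6 units

974.6 units


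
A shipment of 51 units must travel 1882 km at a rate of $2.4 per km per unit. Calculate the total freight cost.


TC = dist * cost * units = 1882 * 2.4 * 51 = $230356.80

$230356.80


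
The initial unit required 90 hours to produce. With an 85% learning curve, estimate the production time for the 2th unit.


Formula: T_n = T_1 * (learning_rate)^(log2(n)) where learning_rate = rate/100
Doublings = log2(2) = 1
T_n = 90 * 0.85^1
T_n = 90 * 0.85 = 76.5 hours

76.5 hours


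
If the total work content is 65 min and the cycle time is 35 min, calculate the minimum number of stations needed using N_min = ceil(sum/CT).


Formula: N_min = ceil(Sum of Task Times / Cycle Time)
N_min = ceil(65 min / 35 min) = ceil(1.8571)
N_min = 2 stations

2


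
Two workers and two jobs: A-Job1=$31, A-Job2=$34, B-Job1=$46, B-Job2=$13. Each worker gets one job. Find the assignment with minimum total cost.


Option 1: A->1 + B->2 = $31 + $13 = $44
Option 2: A->2 + B->1 = $34 + $46 = $80
Min cost = min($44, $80) = $44

$44


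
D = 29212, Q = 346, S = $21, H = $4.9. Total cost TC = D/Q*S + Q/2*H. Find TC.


TC = 29212/346 * 21 + 346/2 * 4.9

$2620.68


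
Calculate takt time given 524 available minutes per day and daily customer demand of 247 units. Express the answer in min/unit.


Formula: Takt Time = Available Production Time / Customer Demand
Takt = 524 min/day / 247 units/day
Takt = 2.12 min/unit

2.12 min/unit


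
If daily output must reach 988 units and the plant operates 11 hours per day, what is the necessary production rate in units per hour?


Formula: Production Rate = Daily Demand / Available Hours
Rate = 988 units/day / 11 hours/day
Rate = 89.8 units/hour

89.8 units/hour


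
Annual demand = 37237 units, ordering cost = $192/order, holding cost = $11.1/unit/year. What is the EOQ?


Formula: EOQ = sqrt(2 * D * S / H)
Numerator: 2 * 37237 * 192 = 14299008
2DS/H = 14299008 / 11.1 = 1288198.9
EOQ = sqrt(1288198.9) = 1135.0 units

1135.0 units


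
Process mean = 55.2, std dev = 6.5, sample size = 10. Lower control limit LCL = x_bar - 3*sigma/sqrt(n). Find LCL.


LCL = 55.2 - 3 * 6.5 / sqrt(10)

49.03


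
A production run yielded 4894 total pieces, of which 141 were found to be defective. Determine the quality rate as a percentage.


Formula: Quality Rate = Good Pieces / Total Pieces * 100
Good pieces = 4894 - 141 = 4753
QR = 4753 / 4894 * 100 = 97.1%

97.1%


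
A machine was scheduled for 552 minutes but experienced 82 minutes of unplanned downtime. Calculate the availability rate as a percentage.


Formula: Availability = (Planned Time - Downtime) / Planned Time * 100
Uptime = 552 - 82 = 470 min
Availability = 470 / 552 * 100 = 85.1%

85.1%


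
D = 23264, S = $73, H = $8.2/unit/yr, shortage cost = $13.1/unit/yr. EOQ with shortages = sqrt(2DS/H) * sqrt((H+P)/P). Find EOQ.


Formula: EOQ* = sqrt(2DS/H) * sqrt((H+P)/P)
Base EOQ = sqrt(2*23264*73/8.2) = 643.59 units
Correction = sqrt((8.2+13.1)/13.1) = 1.27513
EOQ* = 643.59 * 1.27513 = 820.7 units

820.7 units


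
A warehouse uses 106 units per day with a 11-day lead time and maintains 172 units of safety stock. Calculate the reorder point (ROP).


Formula: ROP = (Daily Demand * Lead Time) + Safety Stock
Demand during lead time = 106 * 11 = 1166 units
ROP = 1166 + 172 = 1338 units

1338 units


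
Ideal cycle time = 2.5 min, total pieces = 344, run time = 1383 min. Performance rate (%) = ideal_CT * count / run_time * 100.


Formula: Performance = (Ideal CT * Total Count) / Run Time * 100
Ideal output time = 2.5 * 344 = 860.0 min
Performance = 860.0 / 1383 * 100 = 62.2%

62.2%


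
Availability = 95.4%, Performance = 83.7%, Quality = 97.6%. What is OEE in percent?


Formula: OEE = Availability * Performance * Quality / 10000
A * P = 95.4% * 83.7% / 100 = 79.85%
OEE = 79.85% * 97.6% / 100 = 77.9%

77.9%


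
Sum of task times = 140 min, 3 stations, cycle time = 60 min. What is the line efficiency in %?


Formula: Efficiency = Sum of Task Times / (N_stations * CT) * 100
Total station capacity = 3 stations * 60 min = 180 min
Efficiency = 140 / 180 * 100 = 77.8%

77.8%


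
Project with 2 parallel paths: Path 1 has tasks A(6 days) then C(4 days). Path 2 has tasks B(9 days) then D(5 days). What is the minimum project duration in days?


Path 1 = 6 + 4 = 10 days
Path 2 = 9 + 5 = 14 days
Duration = max(10, 14) = 14 days

14 days


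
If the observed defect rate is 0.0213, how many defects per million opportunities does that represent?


DPMO = defect_rate * 1000000 = 0.0213 * 1000000

21300


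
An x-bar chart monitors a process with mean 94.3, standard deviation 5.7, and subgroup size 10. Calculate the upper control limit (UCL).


UCL = 94.3 + 3 * 5.7 / sqrt(10)

99.71


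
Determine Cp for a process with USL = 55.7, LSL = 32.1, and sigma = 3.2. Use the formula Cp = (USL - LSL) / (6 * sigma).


Cp = (55.7 - 32.1) / (6 * 3.2)

1.23


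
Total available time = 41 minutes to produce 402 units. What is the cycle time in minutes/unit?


Formula: CT = Available Time / Number of Units
CT = 41 min / 402 units
CT = 0.1 min/unit

0.1 min/unit


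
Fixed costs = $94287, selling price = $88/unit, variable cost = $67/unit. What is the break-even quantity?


Formula: BEQ = Fixed Costs / (Price - Variable Cost)
Contribution margin = $88 - $67 = $21/unit
BEQ = ceil($94287 / $21/unit) = ceil(4489.86) = 4490 units

4490 units


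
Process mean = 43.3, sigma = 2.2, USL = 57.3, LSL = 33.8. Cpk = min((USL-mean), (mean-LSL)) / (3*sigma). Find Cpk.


Cpu = (57.3 - 43.3) / (3 * 2.2) = 2.12
Cpl = (43.3 - 33.8) / (3 * 2.2) = 1.44
Cpk = min(2.12, 1.44) = 1.44

1.44


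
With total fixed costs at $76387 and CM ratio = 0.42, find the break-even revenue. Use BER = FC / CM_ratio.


Formula: BER = Fixed Costs / Contribution Margin Ratio
BER = $76387 / 0.42
BER = $181873.81 (to the nearest cent)

$181873.81


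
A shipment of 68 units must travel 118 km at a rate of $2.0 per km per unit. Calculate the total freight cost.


TC = dist * cost * units = 118 * 2.0 * 68 = $16048.00

$16048.00


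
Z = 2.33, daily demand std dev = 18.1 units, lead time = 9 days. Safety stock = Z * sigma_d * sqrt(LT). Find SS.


Formula: SS = z * sigma_d * sqrt(LT)
sqrt(LT) = sqrt(9) = 3.0
SS = 2.33 * 18.1 * 3.0
SS = 126.5 units

126.5 units


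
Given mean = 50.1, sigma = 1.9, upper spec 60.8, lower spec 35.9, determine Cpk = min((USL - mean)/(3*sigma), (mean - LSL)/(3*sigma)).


Cpu = (60.8 - 50.1) / (3 * 1.9) = 1.88
Cpl = (50.1 - 35.9) / (3 * 1.9) = 2.49
Cpk = min(1.88, 2.49) = 1.88

1.88


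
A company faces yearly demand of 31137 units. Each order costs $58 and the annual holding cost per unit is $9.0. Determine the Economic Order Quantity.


Formula: EOQ = sqrt(2 * D * S / H)
Numerator: 2 * 31137 * 58 = 3611892
2DS/H = 3611892 / 9.0 = 401321.3
EOQ = sqrt(401321.3) = 633.5 units

633.5 units


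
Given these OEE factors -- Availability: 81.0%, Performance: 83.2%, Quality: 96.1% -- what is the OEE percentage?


Formula: OEE = Availability * Performance * Quality / 10000
A * P = 81.0% * 83.2% / 100 = 67.39%
OEE = 67.39% * 96.1% / 100 = 64.8%

64.8%


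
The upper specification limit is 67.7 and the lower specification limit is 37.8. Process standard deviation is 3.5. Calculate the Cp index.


Cp = (67.7 - 37.8) / (6 * 3.5)

1.42


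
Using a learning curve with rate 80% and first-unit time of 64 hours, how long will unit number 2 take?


Formula: T_n = T_1 * (learning_rate)^(log2(n)) where learning_rate = rate/100
Doublings = log2(2) = 1
T_n = 64 * 0.8^1
T_n = 64 * 0.8 = 51.2 hours

51.2 hours


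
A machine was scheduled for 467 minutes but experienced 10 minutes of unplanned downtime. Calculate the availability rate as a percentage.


Formula: Availability = (Planned Time - Downtime) / Planned Time * 100
Uptime = 467 - 10 = 457 min
Availability = 457 / 467 * 100 = 97.9%

97.9%


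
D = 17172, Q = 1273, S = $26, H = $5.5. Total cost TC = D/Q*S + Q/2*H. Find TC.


TC = 17172/1273 * 26 + 1273/2 * 5.5

$3851.47


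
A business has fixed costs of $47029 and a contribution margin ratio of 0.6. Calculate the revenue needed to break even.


Formula: BER = Fixed Costs / Contribution Margin Ratio
BER = $47029 / 0.6
BER = $78381.67 (to the nearest cent)

$78381.67


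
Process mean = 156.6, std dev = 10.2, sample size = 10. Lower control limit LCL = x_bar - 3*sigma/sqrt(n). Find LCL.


LCL = 156.6 - 3 * 10.2 / sqrt(10)

146.92


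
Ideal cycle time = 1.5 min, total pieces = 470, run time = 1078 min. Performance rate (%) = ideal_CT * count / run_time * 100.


Formula: Performance = (Ideal CT * Total Count) / Run Time * 100
Ideal output time = 1.5 * 470 = 705.0 min
Performance = 705.0 / 1078 * 100 = 65.4%

65.4%


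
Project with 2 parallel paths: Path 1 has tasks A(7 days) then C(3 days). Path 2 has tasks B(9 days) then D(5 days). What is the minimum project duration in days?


Path 1 = 7 + 3 = 10 days
Path 2 = 9 + 5 = 14 days
Duration = max(10, 14) = 14 days

14 days


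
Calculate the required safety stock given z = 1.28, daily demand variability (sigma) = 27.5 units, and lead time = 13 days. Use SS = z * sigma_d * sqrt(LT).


Formula: SS = z * sigma_d * sqrt(LT)
sqrt(LT) = sqrt(13) = 3.6056
SS = 1.28 * 27.5 * 3.6056
SS = 126.9 units

126.9 units


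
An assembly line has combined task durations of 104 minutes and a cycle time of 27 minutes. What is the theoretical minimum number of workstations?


Formula: N_min = ceil(Sum of Task Times / Cycle Time)
N_min = ceil(104 min / 27 min) = ceil(3.8519)
N_min = 4 stations

4


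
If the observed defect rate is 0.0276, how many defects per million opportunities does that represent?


DPMO = defect_rate * 1000000 = 0.0276 * 1000000

27600


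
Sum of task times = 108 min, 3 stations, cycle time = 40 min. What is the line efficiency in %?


Formula: Efficiency = Sum of Task Times / (N_stations * CT) * 100
Total station capacity = 3 stations * 40 min = 120 min
Efficiency = 108 / 120 * 100 = 90.0%

90.0%


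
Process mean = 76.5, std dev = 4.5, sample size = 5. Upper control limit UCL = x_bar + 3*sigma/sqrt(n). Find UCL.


UCL = 76.5 + 3 * 4.5 / sqrt(5)

82.54


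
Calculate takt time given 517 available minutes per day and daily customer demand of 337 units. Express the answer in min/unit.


Formula: Takt Time = Available Production Time / Customer Demand
Takt = 517 min/day / 337 units/day
Takt = 1.53 min/unit

1.53 min/unit


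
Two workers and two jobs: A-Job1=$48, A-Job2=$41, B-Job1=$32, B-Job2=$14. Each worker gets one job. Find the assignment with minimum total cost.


Option 1: A->1 + B->2 = $48 + $14 = $62
Option 2: A->2 + B->1 = $41 + $32 = $73
Min cost = min($62, $73) = $62

$62


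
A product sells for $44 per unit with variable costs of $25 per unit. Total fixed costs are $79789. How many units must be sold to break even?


Formula: BEQ = Fixed Costs / (Price - Variable Cost)
Contribution margin = $44 - $25 = $19/unit
BEQ = ceil($79789 / $19/unit) = ceil(4199.42) = 4200 units

4200 units


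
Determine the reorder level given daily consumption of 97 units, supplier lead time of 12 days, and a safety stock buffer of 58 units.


Formula: ROP = (Daily Demand * Lead Time) + Safety Stock
Demand during lead time = 97 * 12 = 1164 units
ROP = 1164 + 58 = 1222 units

1222 units


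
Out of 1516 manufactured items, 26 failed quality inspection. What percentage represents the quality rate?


Formula: Quality Rate = Good Pieces / Total Pieces * 100
Good pieces = 1516 - 26 = 1490
QR = 1490 / 1516 * 100 = 98.3%

98.3%


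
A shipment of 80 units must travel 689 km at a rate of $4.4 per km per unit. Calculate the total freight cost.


TC = dist * cost * units = 689 * 4.4 * 80 = $242528.00

$242528.00


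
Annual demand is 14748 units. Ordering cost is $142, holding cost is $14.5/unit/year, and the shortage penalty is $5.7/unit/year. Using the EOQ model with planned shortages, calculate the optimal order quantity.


Formula: EOQ* = sqrt(2DS/H) * sqrt((H+P)/P)
Base EOQ = sqrt(2*14748*142/14.5) = 537.45 units
Correction = sqrt((14.5+5.7)/5.7) = 1.88251
EOQ* = 537.45 * 1.88251 = 1011.8 units

1011.8 units


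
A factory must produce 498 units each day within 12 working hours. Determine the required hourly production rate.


Formula: Production Rate = Daily Demand / Available Hours
Rate = 498 units/day / 12 hours/day
Rate = 41.5 units/hour

41.5 units/hour


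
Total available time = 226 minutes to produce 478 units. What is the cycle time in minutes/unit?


Formula: CT = Available Time / Number of Units
CT = 226 min / 478 units
CT = 0.47 min/unit

0.47 min/unit


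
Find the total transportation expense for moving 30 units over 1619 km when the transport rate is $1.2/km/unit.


TC = dist * cost * units = 1619 * 1.2 * 30 = $58284.00

$58284.00


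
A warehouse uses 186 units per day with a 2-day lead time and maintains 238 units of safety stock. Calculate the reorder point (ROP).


Formula: ROP = (Daily Demand * Lead Time) + Safety Stock
Demand during lead time = 186 * 2 = 372 units
ROP = 372 + 238 = 610 units

610 units


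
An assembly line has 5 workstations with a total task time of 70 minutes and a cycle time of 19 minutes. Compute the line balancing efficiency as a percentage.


Formula: Efficiency = Sum of Task Times / (N_stations * CT) * 100
Total station capacity = 5 stations * 19 min = 95 min
Efficiency = 70 / 95 * 100 = 73.7%

73.7%


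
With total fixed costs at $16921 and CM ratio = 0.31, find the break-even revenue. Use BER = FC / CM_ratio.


Formula: BER = Fixed Costs / Contribution Margin Ratio
BER = $16921 / 0.31
BER = $54583.87 (to the nearest cent)

$54583.87


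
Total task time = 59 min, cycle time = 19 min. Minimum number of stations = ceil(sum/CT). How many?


Formula: N_min = ceil(Sum of Task Times / Cycle Time)
N_min = ceil(59 min / 19 min) = ceil(3.1053)
N_min = 4 stations

4


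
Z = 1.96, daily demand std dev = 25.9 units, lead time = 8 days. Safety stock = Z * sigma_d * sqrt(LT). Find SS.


Formula: SS = z * sigma_d * sqrt(LT)
sqrt(LT) = sqrt(8) = 2.8284
SS = 1.96 * 25.9 * 2.8284
SS = 143.6 units

143.6 units


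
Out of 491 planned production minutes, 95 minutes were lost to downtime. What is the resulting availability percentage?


Formula: Availability = (Planned Time - Downtime) / Planned Time * 100
Uptime = 491 - 95 = 396 min
Availability = 396 / 491 * 100 = 80.7%

80.7%


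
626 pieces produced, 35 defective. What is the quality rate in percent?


Formula: Quality Rate = Good Pieces / Total Pieces * 100
Good pieces = 626 - 35 = 591
QR = 591 / 626 * 100 = 94.4%

94.4%


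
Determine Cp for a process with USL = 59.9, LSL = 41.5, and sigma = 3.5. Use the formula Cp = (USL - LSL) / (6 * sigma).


Cp = (59.9 - 41.5) / (6 * 3.5)

0.88


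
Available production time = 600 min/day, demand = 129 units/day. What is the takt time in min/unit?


Formula: Takt Time = Available Production Time / Customer Demand
Takt = 600 min/day / 129 units/day
Takt = 4.65 min/unit

4.65 min/unit


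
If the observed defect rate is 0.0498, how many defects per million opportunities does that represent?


DPMO = defect_rate * 1000000 = 0.0498 * 1000000

49800


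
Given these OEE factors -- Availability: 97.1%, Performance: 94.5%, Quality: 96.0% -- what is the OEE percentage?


Formula: OEE = Availability * Performance * Quality / 10000
A * P = 97.1% * 94.5% / 100 = 91.76%
OEE = 91.76% * 96.0% / 100 = 88.1%

88.1%


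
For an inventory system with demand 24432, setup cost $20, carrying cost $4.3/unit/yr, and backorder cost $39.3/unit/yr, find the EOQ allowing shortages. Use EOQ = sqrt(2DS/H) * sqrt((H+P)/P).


Formula: EOQ* = sqrt(2DS/H) * sqrt((H+P)/P)
Base EOQ = sqrt(2*24432*20/4.3) = 476.73 units
Correction = sqrt((4.3+39.3)/39.3) = 1.05329
EOQ* = 476.73 * 1.05329 = 502.1 units

502.1 units


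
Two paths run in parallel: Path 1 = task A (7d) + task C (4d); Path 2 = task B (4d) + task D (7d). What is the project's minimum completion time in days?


Path 1 = 7 + 4 = 11 days
Path 2 = 4 + 7 = 11 days
Duration = max(11, 11) = 11 days

11 days


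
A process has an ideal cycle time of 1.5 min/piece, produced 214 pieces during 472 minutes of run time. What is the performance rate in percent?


Formula: Performance = (Ideal CT * Total Count) / Run Time * 100
Ideal output time = 1.5 * 214 = 321.0 min
Performance = 321.0 / 472 * 100 = 68.0%

68.0%


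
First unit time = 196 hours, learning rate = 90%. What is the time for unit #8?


Formula: T_n = T_1 * (learning_rate)^(log2(n)) where learning_rate = rate/100
Doublings = log2(8) = 3
T_n = 196 * 0.9^3
T_n = 196 * 0.729 = 142.9 hours

142.9 hours


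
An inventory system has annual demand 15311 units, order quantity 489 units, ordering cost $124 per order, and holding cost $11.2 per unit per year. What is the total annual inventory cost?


TC = 15311/489 * 124 + 489/2 * 11.2

$6620.94


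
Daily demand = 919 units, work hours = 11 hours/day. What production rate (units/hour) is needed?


Formula: Production Rate = Daily Demand / Available Hours
Rate = 919 units/day / 11 hours/day
Rate = 83.5 units/hour

83.5 units/hour


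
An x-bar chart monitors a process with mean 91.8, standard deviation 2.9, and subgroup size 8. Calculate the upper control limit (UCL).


UCL = 91.8 + 3 * 2.9 / sqrt(8)

94.88


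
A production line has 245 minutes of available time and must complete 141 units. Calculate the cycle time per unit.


Formula: CT = Available Time / Number of Units
CT = 245 min / 141 units
CT = 1.74 min/unit

1.74 min/unit


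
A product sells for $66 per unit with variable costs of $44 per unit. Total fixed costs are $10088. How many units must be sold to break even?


Formula: BEQ = Fixed Costs / (Price - Variable Cost)
Contribution margin = $66 - $44 = $22/unit
BEQ = ceil($10088 / $22/unit) = ceil(458.55) = 459 units

459 units


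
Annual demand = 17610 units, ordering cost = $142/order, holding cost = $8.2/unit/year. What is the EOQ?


Formula: EOQ = sqrt(2 * D * S / H)
Numerator: 2 * 17610 * 142 = 5001240
2DS/H = 5001240 / 8.2 = 609907.3
EOQ = sqrt(609907.3) = 781.0 units

781.0 units


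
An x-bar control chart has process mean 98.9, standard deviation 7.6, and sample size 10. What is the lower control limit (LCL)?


LCL = 98.9 - 3 * 7.6 / sqrt(10)

91.69


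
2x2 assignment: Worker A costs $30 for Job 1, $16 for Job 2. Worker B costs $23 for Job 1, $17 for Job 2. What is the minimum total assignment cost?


Option 1: A->1 + B->2 = $30 + $17 = $47
Option 2: A->2 + B->1 = $16 + $23 = $39
Min cost = min($47, $39) = $39

$39


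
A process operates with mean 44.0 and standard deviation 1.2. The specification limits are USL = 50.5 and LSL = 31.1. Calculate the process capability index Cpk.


Cpu = (50.5 - 44.0) / (3 * 1.2) = 1.81
Cpl = (44.0 - 31.1) / (3 * 1.2) = 3.58
Cpk = min(1.81, 3.58) = 1.81

1.81


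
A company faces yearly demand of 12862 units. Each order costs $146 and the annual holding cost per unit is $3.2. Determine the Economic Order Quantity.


Formula: EOQ = sqrt(2 * D * S / H)
Numerator: 2 * 12862 * 146 = 3755704
2DS/H = 3755704 / 3.2 = 1173657.5
EOQ = sqrt(1173657.5) = 1083.4 units

1083.4 units


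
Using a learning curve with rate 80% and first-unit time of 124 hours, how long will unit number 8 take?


Formula: T_n = T_1 * (learning_rate)^(log2(n)) where learning_rate = rate/100
Doublings = log2(8) = 3
T_n = 124 * 0.8^3
T_n = 124 * 0.512 = 63.5 hours

63.5 hours


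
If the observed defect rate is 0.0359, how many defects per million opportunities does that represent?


DPMO = defect_rate * 1000000 = 0.0359 * 1000000

35900


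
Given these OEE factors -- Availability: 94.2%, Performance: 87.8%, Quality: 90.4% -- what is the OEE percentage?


Formula: OEE = Availability * Performance * Quality / 10000
A * P = 94.2% * 87.8% / 100 = 82.71%
OEE = 82.71% * 90.4% / 100 = 74.8%

74.8%


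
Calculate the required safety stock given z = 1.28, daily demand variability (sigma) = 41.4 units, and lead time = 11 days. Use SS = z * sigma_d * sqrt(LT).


Formula: SS = z * sigma_d * sqrt(LT)
sqrt(LT) = sqrt(11) = 3.3166
SS = 1.28 * 41.4 * 3.3166
SS = 175.8 units

175.8 units


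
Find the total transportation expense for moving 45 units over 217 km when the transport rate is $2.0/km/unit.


TC = dist * cost * units = 217 * 2.0 * 45 = $19530.00

$19530.00


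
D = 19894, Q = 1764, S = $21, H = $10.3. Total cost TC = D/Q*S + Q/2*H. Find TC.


TC = 19894/1764 * 21 + 1764/2 * 10.3

$9321.43


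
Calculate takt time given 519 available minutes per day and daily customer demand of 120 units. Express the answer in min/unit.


Formula: Takt Time = Available Production Time / Customer Demand
Takt = 519 min/day / 120 units/day
Takt = 4.33 min/unit

4.33 min/unit


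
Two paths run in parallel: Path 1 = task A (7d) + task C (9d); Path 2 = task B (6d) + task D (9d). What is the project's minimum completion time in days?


Path 1 = 7 + 9 = 16 days
Path 2 = 6 + 9 = 15 days
Duration = max(16, 15) = 16 days

16 days


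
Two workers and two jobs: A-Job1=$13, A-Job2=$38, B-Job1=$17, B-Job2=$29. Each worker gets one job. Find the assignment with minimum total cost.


Option 1: A->1 + B->2 = $13 + $29 = $42
Option 2: A->2 + B->1 = $38 + $17 = $55
Min cost = min($42, $55) = $42

$42


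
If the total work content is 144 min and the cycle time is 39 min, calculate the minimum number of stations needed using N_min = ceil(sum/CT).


Formula: N_min = ceil(Sum of Task Times / Cycle Time)
N_min = ceil(144 min / 39 min) = ceil(3.6923)
N_min = 4 stations

4


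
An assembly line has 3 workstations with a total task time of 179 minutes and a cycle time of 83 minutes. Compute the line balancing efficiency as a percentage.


Formula: Efficiency = Sum of Task Times / (N_stations * CT) * 100
Total station capacity = 3 stations * 83 min = 249 min
Efficiency = 179 / 249 * 100 = 71.9%

71.9%


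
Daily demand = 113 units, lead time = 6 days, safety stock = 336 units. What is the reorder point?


Formula: ROP = (Daily Demand * Lead Time) + Safety Stock
Demand during lead time = 113 * 6 = 678 units
ROP = 678 + 336 = 1014 units

1014 units


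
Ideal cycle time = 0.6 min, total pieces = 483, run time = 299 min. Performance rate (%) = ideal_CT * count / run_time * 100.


Formula: Performance = (Ideal CT * Total Count) / Run Time * 100
Ideal output time = 0.6 * 483 = 289.8 min
Performance = 289.8 / 299 * 100 = 96.9%

96.9%


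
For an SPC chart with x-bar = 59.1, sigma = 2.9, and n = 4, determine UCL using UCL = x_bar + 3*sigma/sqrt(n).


UCL = 59.1 + 3 * 2.9 / sqrt(4)

63.45


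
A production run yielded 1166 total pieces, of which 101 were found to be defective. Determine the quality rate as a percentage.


Formula: Quality Rate = Good Pieces / Total Pieces * 100
Good pieces = 1166 - 101 = 1065
QR = 1065 / 1166 * 100 = 91.3%

91.3%


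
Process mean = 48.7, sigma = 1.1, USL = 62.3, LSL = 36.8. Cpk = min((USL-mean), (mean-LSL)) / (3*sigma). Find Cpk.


Cpu = (62.3 - 48.7) / (3 * 1.1) = 4.12
Cpl = (48.7 - 36.8) / (3 * 1.1) = 3.61
Cpk = min(4.12, 3.61) = 3.61

3.61


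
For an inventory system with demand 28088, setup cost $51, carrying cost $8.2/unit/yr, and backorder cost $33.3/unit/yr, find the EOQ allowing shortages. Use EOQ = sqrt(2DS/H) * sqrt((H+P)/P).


Formula: EOQ* = sqrt(2DS/H) * sqrt((H+P)/P)
Base EOQ = sqrt(2*28088*51/8.2) = 591.09 units
Correction = sqrt((8.2+33.3)/33.3) = 1.11635
EOQ* = 591.09 * 1.11635 = 659.9 units

659.9 units


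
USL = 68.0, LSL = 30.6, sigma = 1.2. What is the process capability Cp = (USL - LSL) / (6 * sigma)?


Cp = (68.0 - 30.6) / (6 * 1.2)

5.19


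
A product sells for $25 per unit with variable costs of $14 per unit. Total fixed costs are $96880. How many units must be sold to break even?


Formula: BEQ = Fixed Costs / (Price - Variable Cost)
Contribution margin = $25 - $14 = $11/unit
BEQ = ceil($96880 / $11/unit) = ceil(8807.27) = 8808 units

8808 units


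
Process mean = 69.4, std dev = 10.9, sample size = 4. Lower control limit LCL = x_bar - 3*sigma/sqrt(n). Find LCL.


LCL = 69.4 - 3 * 10.9 / sqrt(4)

53.05


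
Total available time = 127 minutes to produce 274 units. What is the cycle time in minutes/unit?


Formula: CT = Available Time / Number of Units
CT = 127 min / 274 units
CT = 0.46 min/unit

0.46 min/unit


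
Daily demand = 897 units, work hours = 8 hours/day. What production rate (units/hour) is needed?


Formula: Production Rate = Daily Demand / Available Hours
Rate = 897 units/day / 8 hours/day
Rate = 112.1 units/hour

112.1 units/hour


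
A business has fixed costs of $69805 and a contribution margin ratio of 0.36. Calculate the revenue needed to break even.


Formula: BER = Fixed Costs / Contribution Margin Ratio
BER = $69805 / 0.36
BER = $193902.78 (to the nearest cent)

$193902.78


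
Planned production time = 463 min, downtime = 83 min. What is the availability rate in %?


Formula: Availability = (Planned Time - Downtime) / Planned Time * 100
Uptime = 463 - 83 = 380 min
Availability = 380 / 463 * 100 = 82.1%

82.1%


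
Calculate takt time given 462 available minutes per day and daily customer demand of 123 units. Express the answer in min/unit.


Formula: Takt Time = Available Production Time / Customer Demand
Takt = 462 min/day / 123 units/day
Takt = 3.76 min/unit

3.76 min/unit


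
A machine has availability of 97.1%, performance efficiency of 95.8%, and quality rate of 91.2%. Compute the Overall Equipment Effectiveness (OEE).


Formula: OEE = Availability * Performance * Quality / 10000
A * P = 97.1% * 95.8% / 100 = 93.02%
OEE = 93.02% * 91.2% / 100 = 84.8%

84.8%


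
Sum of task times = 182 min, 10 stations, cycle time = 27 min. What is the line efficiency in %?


Formula: Efficiency = Sum of Task Times / (N_stations * CT) * 100
Total station capacity = 10 stations * 27 min = 270 min
Efficiency = 182 / 270 * 100 = 67.4%

67.4%


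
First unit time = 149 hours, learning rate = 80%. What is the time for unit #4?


Formula: T_n = T_1 * (learning_rate)^(log2(n)) where learning_rate = rate/100
Doublings = log2(4) = 2
T_n = 149 * 0.8^2
T_n = 149 * 0.64 = 95.4 hours

95.4 hours


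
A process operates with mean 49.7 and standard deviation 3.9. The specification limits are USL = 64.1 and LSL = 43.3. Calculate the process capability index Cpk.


Cpu = (64.1 - 49.7) / (3 * 3.9) = 1.23
Cpl = (49.7 - 43.3) / (3 * 3.9) = 0.55
Cpk = min(1.23, 0.55) = 0.55

0.55


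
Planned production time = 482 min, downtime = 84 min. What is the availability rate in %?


Formula: Availability = (Planned Time - Downtime) / Planned Time * 100
Uptime = 482 - 84 = 398 min
Availability = 398 / 482 * 100 = 82.6%

82.6%


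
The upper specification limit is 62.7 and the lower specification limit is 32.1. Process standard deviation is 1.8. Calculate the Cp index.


Cp = (62.7 - 32.1) / (6 * 1.8)

2.83


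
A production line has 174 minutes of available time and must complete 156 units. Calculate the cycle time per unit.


Formula: CT = Available Time / Number of Units
CT = 174 min / 156 units
CT = 1.12 min/unit

1.12 min/unit


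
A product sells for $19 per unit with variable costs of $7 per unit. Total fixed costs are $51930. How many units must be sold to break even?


Formula: BEQ = Fixed Costs / (Price - Variable Cost)
Contribution margin = $19 - $7 = $12/unit
BEQ = ceil($51930 / $12/unit) = ceil(4327.5) = 4328 units

4328 units


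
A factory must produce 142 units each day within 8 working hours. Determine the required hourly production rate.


Formula: Production Rate = Daily Demand / Available Hours
Rate = 142 units/day / 8 hours/day
Rate = 17.8 units/hour

17.8 units/hour


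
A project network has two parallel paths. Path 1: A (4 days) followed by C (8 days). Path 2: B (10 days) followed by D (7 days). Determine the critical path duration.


Path 1 = 4 + 8 = 12 days
Path 2 = 10 + 7 = 17 days
Duration = max(12, 17) = 17 days

17 days


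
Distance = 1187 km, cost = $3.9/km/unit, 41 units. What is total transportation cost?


TC = dist * cost * units = 1187 * 3.9 * 41 = $189801.30

$189801.30
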